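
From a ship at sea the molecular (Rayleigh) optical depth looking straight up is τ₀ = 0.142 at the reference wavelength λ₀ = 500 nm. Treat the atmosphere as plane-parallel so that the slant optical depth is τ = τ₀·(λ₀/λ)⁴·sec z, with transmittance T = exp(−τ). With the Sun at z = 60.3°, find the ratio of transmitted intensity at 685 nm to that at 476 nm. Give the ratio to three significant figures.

1.31

Airmass: sec 60.3° = 2.0183.
τ(685 nm) = 0.142 × (500/685)⁴ × 2.0183 = 0.142 × 0.2839 × 2.0183 = 0.0814.
τ(476 nm) = 0.142 × (500/476)⁴ × 2.0183 = 0.142 × 1.2175 × 2.0183 = 0.3489.
T(685)/T(476) = exp(τ_B − τ_A) = exp(0.2676) = 1.3068.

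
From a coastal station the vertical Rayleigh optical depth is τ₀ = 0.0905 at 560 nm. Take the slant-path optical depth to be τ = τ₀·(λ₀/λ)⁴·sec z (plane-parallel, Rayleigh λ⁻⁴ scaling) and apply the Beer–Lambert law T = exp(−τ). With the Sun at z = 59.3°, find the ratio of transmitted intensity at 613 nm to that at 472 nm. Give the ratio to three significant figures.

1.26

Airmass: sec 59.3° = 1.9587.
τ(613 nm) = 0.0905 × (560/613)⁴ × 1.9587 = 0.0905 × 0.6965 × 1.9587 = 0.1235.
τ(472 nm) = 0.0905 × (560/472)⁴ × 1.9587 = 0.0905 × 1.9815 × 1.9587 = 0.3512.
T(613)/T(472) = exp(τ_B − τ_A) = exp(0.2278) = 1.2558.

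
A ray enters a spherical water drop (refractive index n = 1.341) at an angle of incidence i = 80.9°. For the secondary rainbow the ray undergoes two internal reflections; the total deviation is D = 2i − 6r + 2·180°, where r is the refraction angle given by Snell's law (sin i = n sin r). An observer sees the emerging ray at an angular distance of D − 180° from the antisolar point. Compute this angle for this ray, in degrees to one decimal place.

sin r = sin 80.9° / 1.341 = 0.9874/1.341 = 0.7363; r = 47.42°.
D = 2·80.9° − 6·47.42° + 2·180° = 161.80° − 284.52° + 360° = 237.28°.
Angle from antisolar point = D − 180° = 57.28°.

57.3°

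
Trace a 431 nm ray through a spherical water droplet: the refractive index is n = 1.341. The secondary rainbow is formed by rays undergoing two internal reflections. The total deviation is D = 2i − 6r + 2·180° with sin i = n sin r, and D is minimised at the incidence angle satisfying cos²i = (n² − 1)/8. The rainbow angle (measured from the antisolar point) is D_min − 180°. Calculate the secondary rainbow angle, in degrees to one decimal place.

cos²i = (1.79828 − 1)/8 = 0.09979; i = arccos(0.31589) = 71.586°.
sin r = sin 71.586°/1.341 = 0.70753; r = 45.034°.
D_min = 2·71.586° − 6·45.034° + 360° = 232.966°.
Rainbow angle = D_min − 180° = 52.966°.

53.0°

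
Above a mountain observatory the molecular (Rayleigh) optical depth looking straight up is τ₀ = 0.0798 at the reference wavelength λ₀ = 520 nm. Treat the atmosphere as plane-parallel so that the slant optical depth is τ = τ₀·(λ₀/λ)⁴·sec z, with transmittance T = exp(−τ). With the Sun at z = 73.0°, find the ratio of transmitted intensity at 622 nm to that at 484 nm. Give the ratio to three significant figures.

1.26

Airmass: sec 73.0° = 3.4203.
τ(622 nm) = 0.0798 × (520/622)⁴ × 3.4203 = 0.0798 × 0.4885 × 3.4203 = 0.1333.
τ(484 nm) = 0.0798 × (520/484)⁴ × 3.4203 = 0.0798 × 1.3324 × 3.4203 = 0.3637.
T(622)/T(484) = exp(τ_B − τ_A) = exp(0.2303) = 1.2590.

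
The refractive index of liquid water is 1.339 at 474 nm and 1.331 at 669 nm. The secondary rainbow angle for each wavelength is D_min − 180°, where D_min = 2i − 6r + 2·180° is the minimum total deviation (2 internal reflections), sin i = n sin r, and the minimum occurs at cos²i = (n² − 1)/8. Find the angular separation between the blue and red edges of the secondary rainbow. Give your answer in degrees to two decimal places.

At 474 nm (n = 1.339): cos²i = 0.09912 → i = 71.650°, r = 45.141°, D_min = 232.451°, rainbow angle = 52.451°.
At 669 nm (n = 1.331): cos²i = 0.09645 → i = 71.907°, r = 45.575°, D_min = 230.365°, rainbow angle = 50.365°.
Angular width = |52.451° − 50.365°| = 2.086°.

2.09°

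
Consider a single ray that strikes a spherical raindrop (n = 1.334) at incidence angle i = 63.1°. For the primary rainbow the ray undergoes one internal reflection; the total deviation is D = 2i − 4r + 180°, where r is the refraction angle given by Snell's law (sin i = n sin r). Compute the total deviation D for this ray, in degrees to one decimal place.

138.4°

sin r = sin 63.1° / 1.334 = 0.8918/1.334 = 0.6685; r = 41.95°.
D = 2·63.1° − 4·41.95° + 180° = 126.20° − 167.81° + 180° = 138.39°.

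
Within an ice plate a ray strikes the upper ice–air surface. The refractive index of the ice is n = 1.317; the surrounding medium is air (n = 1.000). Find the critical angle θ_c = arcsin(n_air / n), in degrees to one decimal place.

sin θ_c = n_air / n = 1.000 / 1.317 = 0.7593.
θ_c = arcsin(0.7593) = 49.40°.

49.4°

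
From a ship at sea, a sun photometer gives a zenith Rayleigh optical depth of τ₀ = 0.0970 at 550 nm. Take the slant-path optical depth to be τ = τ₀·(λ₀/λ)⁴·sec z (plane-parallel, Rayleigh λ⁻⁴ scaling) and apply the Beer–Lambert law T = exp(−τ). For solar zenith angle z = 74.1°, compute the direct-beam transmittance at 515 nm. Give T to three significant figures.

0.631

sec 74.1° = 3.6502.
τ = 0.0970 × (550/515)⁴ × 3.6502 = 0.0970 × 1.3008 × 3.6502 = 0.4606.
T = exp(−0.4606) = 0.6309.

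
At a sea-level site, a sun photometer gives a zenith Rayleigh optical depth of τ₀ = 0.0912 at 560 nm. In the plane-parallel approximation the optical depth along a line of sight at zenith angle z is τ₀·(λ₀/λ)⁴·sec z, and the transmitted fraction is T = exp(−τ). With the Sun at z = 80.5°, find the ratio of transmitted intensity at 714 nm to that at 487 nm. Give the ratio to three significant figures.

2.13

Airmass: sec 80.5° = 6.0589.
τ(714 nm) = 0.0912 × (560/714)⁴ × 6.0589 = 0.0912 × 0.3784 × 6.0589 = 0.2091.
τ(487 nm) = 0.0912 × (560/487)⁴ × 6.0589 = 0.0912 × 1.7484 × 6.0589 = 0.9661.
T(714)/T(487) = exp(τ_B − τ_A) = exp(0.7570) = 2.1319.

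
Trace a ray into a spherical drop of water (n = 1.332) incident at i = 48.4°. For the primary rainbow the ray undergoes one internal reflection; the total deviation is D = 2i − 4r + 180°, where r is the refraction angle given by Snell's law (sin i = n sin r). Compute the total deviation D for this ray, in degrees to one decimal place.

sin r = sin 48.4° / 1.332 = 0.7478/1.332 = 0.5614; r = 34.15°.
D = 2·48.4° − 4·34.15° + 180° = 96.80° − 136.61° + 180° = 140.19°.

140.2°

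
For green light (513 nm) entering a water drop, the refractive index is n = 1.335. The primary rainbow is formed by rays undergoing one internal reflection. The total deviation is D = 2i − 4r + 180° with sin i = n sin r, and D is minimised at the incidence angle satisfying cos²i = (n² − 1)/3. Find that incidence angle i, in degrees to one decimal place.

59.3°

cos²i = (1.335² − 1)/3 = (1.78222 − 1)/3 = 0.26074.
cos i = 0.51063, so i = 59.294°.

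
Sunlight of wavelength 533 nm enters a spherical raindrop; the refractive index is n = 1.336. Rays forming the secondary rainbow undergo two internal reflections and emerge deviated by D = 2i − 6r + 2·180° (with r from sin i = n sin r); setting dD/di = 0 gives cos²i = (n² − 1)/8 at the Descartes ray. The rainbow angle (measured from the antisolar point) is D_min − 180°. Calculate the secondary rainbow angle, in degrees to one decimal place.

51.7°

cos²i = (1.78490 − 1)/8 = 0.09811; i = arccos(0.31323) = 71.746°.
sin r = sin 71.746°/1.336 = 0.71084; r = 45.303°.
D_min = 2·71.746° − 6·45.303° + 360° = 231.674°.
Rainbow angle = D_min − 180° = 51.674°.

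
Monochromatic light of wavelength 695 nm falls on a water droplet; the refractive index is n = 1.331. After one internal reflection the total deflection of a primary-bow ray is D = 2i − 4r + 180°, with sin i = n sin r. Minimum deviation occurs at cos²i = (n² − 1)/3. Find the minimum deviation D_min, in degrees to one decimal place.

cos²i = (1.77156 − 1)/3 = 0.25719; i = arccos(0.50714) = 59.527°.
sin r = sin 59.527°/1.331 = 0.64753; r = 40.356°.
D_min = 2·59.527° − 4·40.356° + 180° = 137.630°.

137.6°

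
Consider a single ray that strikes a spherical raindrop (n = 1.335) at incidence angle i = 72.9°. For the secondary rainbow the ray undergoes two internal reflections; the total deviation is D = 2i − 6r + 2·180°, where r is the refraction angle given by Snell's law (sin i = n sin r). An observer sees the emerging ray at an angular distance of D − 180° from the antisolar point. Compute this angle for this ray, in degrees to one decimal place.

51.5°

sin r = sin 72.9° / 1.335 = 0.9558/1.335 = 0.7159; r = 45.72°.
D = 2·72.9° − 6·45.72° + 2·180° = 145.80° − 274.33° + 360° = 231.47°.
Angle from antisolar point = D − 180° = 51.47°.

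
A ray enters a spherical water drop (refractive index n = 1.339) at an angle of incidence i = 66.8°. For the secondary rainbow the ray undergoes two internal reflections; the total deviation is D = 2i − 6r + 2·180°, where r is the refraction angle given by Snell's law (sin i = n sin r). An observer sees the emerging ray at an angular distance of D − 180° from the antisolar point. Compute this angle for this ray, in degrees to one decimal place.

sin r = sin 66.8° / 1.339 = 0.9191/1.339 = 0.6864; r = 43.35°.
D = 2·66.8° − 6·43.35° + 2·180° = 133.60° − 260.09° + 360° = 233.51°.
Angle from antisolar point = D − 180° = 53.51°.

53.5°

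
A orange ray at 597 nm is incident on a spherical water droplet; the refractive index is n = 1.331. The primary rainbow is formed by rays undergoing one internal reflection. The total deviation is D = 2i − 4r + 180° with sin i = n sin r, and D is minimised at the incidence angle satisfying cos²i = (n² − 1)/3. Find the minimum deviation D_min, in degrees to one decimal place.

cos²i = (1.77156 − 1)/3 = 0.25719; i = arccos(0.50714) = 59.527°.
sin r = sin 59.527°/1.331 = 0.64753; r = 40.356°.
D_min = 2·59.527° − 4·40.356° + 180° = 137.630°.

137.6°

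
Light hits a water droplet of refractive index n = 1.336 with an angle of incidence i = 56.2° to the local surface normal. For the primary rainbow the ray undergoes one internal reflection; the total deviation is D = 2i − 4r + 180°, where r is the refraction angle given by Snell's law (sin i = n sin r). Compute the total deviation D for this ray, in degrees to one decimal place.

sin r = sin 56.2° / 1.336 = 0.8310/1.336 = 0.6220; r = 38.46°.
D = 2·56.2° − 4·38.46° + 180° = 112.40° − 153.85° + 180° = 138.55°.

138.6°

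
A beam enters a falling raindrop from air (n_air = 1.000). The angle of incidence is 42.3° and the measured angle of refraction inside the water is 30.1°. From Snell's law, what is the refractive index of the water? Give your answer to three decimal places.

n = sin θ_i / sin θ_r = sin 42.3° / sin 30.1° = 0.6730 / 0.5015 = 1.3420.

1.342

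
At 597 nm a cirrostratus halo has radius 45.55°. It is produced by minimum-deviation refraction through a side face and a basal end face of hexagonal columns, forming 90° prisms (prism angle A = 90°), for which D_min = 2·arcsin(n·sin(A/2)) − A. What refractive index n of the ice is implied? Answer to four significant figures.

Rearranging: n = sin((D_min + A)/2) / sin(A/2).
(D_min + A)/2 = (45.55° + 90°)/2 = 67.775°.
n = sin 67.775° / sin 45° = 0.9257 / 0.7071 = 1.3091.

1.309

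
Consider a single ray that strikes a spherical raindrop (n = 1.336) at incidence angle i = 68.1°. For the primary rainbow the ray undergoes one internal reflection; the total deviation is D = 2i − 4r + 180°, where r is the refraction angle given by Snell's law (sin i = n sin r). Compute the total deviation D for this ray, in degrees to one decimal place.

140.3°

sin r = sin 68.1° / 1.336 = 0.9278/1.336 = 0.6945; r = 43.99°.
D = 2·68.1° − 4·43.99° + 180° = 136.20° − 175.95° + 180° = 140.25°.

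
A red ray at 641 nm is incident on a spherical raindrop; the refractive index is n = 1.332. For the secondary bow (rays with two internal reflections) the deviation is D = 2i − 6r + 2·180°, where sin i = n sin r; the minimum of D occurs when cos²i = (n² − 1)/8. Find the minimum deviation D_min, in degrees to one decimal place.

cos²i = (1.77422 − 1)/8 = 0.09678; i = arccos(0.31109) = 71.875°.
sin r = sin 71.875°/1.332 = 0.71350; r = 45.520°.
D_min = 2·71.875° − 6·45.520° + 360° = 230.628°.

230.6°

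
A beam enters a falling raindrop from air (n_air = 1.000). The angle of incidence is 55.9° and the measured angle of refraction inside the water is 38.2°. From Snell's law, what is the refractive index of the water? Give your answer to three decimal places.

1.339

n = sin θ_i / sin θ_r = sin 55.9° / sin 38.2° = 0.8281 / 0.6184 = 1.3390.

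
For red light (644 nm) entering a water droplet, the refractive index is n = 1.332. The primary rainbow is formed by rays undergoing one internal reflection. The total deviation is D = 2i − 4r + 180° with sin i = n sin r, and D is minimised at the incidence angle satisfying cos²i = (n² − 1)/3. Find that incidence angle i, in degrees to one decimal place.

cos²i = (1.332² − 1)/3 = (1.77422 − 1)/3 = 0.25807.
cos i = 0.50801, so i = 59.469°.

59.5°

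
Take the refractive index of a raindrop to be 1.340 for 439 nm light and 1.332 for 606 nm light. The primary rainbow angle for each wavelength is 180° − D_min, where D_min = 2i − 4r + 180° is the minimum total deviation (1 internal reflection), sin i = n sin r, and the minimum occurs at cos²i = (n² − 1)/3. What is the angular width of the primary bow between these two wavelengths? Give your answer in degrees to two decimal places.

At 439 nm (n = 1.340): cos²i = 0.26520 → i = 59.004°, r = 39.770°, D_min = 138.929°, rainbow angle = 41.071°.
At 606 nm (n = 1.332): cos²i = 0.25807 → i = 59.469°, r = 40.290°, D_min = 137.776°, rainbow angle = 42.224°.
Angular width = |41.071° − 42.224°| = 1.153°.

1.15°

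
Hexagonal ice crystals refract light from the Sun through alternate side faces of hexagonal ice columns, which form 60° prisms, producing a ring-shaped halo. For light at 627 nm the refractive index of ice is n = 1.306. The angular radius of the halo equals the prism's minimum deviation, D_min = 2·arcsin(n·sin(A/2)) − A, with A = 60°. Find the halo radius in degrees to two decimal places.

n·sin(A/2) = 1.306 × sin 30° = 1.306 × 0.5000 = 0.6530.
D_min = 2·arcsin(0.6530) − 60° = 2 × 40.768° − 60° = 21.536°.

21.54°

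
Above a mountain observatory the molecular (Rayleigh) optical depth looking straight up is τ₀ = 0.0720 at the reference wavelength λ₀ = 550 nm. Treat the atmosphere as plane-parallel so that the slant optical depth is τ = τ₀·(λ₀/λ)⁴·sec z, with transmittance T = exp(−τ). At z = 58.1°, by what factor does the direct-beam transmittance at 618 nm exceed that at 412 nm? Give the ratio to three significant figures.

1.42

Airmass: sec 58.1° = 1.8924.
τ(618 nm) = 0.0720 × (550/618)⁴ × 1.8924 = 0.0720 × 0.6273 × 1.8924 = 0.0855.
τ(412 nm) = 0.0720 × (550/412)⁴ × 1.8924 = 0.0720 × 3.1759 × 1.8924 = 0.4327.
T(618)/T(412) = exp(τ_B − τ_A) = exp(0.3472) = 1.4152.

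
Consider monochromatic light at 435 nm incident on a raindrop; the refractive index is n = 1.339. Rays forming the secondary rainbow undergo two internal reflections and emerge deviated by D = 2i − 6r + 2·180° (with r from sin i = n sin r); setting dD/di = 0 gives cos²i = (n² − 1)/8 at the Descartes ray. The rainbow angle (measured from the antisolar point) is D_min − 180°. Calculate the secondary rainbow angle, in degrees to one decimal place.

cos²i = (1.79292 − 1)/8 = 0.09912; i = arccos(0.31483) = 71.650°.
sin r = sin 71.650°/1.339 = 0.70885; r = 45.141°.
D_min = 2·71.650° − 6·45.141° + 360° = 232.451°.
Rainbow angle = D_min − 180° = 52.451°.

52.5°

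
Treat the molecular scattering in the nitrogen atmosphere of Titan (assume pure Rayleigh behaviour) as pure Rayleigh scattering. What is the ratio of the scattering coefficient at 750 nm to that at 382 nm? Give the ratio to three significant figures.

0.0673

Rayleigh scattering ∝ λ⁻⁴, so the ratio of coefficients is the inverse fourth power of the wavelength ratio.
σ(750)/σ(382) = (382/750)⁴ = (0.5093)⁴ = 0.0673.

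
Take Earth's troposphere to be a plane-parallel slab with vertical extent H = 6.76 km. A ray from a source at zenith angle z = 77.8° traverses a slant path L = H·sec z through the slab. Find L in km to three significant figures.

32.0 km

sec z = 1/cos 77.8° = 4.7321.
L = 6.76 × 4.7321 = 31.989 km.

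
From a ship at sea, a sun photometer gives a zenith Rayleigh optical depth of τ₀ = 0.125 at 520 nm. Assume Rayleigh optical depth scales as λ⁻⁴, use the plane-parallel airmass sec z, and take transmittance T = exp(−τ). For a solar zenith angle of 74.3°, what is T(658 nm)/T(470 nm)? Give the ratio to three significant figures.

Airmass: sec 74.3° = 3.6955.
τ(658 nm) = 0.125 × (520/658)⁴ × 3.6955 = 0.125 × 0.3900 × 3.6955 = 0.1802.
τ(470 nm) = 0.125 × (520/470)⁴ × 3.6955 = 0.125 × 1.4984 × 3.6955 = 0.6922.
T(658)/T(470) = exp(τ_B − τ_A) = exp(0.5120) = 1.6686.

1.67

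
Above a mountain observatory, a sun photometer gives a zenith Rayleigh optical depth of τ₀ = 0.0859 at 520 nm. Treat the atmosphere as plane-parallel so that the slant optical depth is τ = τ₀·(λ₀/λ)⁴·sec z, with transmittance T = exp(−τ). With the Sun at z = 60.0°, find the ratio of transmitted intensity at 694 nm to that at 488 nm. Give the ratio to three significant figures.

1.18

Airmass: sec 60.0° = 2.0000.
τ(694 nm) = 0.0859 × (520/694)⁴ × 2.0000 = 0.0859 × 0.3152 × 2.0000 = 0.0542.
τ(488 nm) = 0.0859 × (520/488)⁴ × 2.0000 = 0.0859 × 1.2892 × 2.0000 = 0.2215.
T(694)/T(488) = exp(τ_B − τ_A) = exp(0.1673) = 1.1822.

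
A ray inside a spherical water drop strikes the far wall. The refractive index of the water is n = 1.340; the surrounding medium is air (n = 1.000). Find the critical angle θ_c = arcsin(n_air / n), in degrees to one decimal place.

48.3°

sin θ_c = n_air / n = 1.000 / 1.340 = 0.7463.
θ_c = arcsin(0.7463) = 48.27°.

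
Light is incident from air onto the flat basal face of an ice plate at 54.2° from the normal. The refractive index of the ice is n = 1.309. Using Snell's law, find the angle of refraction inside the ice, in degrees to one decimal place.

Snell: sin θ_r = sin θ_i / n = sin 54.2° / 1.309 = 0.8111 / 1.309 = 0.6196.
θ_r = arcsin(0.6196) = 38.29°.

38.3°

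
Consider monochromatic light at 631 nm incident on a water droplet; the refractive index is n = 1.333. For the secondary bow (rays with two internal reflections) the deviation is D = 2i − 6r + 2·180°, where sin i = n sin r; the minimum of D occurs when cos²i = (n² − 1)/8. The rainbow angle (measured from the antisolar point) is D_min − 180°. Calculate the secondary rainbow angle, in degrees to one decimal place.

cos²i = (1.77689 − 1)/8 = 0.09711; i = arccos(0.31163) = 71.843°.
sin r = sin 71.843°/1.333 = 0.71283; r = 45.466°.
D_min = 2·71.843° − 6·45.466° + 360° = 230.891°.
Rainbow angle = D_min − 180° = 50.891°.

50.9°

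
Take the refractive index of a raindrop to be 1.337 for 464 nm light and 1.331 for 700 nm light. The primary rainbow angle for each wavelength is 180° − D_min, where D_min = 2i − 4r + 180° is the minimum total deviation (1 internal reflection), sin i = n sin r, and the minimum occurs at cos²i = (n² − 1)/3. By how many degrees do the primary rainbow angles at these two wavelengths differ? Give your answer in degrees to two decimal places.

0.87°

At 464 nm (n = 1.337): cos²i = 0.26252 → i = 59.178°, r = 39.964°, D_min = 138.500°, rainbow angle = 41.500°.
At 700 nm (n = 1.331): cos²i = 0.25719 → i = 59.527°, r = 40.356°, D_min = 137.630°, rainbow angle = 42.370°.
Angular width = |41.500° − 42.370°| = 0.870°.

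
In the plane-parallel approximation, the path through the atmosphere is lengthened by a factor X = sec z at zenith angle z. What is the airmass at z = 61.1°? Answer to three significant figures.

2.07

X = sec z = 1/cos 61.1° = 1/0.4833 = 2.0692.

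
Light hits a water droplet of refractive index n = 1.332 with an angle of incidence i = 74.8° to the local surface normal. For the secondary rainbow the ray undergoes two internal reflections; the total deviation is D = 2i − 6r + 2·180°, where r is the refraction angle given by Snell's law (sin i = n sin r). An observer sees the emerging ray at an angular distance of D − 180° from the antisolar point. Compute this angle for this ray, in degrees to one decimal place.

51.0°

sin r = sin 74.8° / 1.332 = 0.9650/1.332 = 0.7245; r = 46.43°.
D = 2·74.8° − 6·46.43° + 2·180° = 149.60° − 278.56° + 360° = 231.04°.
Angle from antisolar point = D − 180° = 51.04°.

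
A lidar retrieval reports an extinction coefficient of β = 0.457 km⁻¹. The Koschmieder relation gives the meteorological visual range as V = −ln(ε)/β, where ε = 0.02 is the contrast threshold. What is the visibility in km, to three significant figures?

8.56 km

V = −ln(0.02) / 0.457 = 3.912 / 0.457 = 8.5602 km.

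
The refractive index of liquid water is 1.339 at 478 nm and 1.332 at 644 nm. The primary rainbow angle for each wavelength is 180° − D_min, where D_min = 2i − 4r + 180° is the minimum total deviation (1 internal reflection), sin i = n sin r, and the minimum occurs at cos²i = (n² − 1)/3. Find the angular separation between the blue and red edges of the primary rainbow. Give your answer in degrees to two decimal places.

1.01°

At 478 nm (n = 1.339): cos²i = 0.26431 → i = 59.062°, r = 39.834°, D_min = 138.786°, rainbow angle = 41.214°.
At 644 nm (n = 1.332): cos²i = 0.25807 → i = 59.469°, r = 40.290°, D_min = 137.776°, rainbow angle = 42.224°.
Angular width = |41.214° − 42.224°| = 1.010°.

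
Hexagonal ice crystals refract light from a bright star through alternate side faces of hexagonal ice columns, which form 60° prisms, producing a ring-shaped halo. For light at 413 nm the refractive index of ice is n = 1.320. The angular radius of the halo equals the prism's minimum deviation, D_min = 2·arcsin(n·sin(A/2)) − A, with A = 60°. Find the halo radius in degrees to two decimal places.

22.60°

n·sin(A/2) = 1.320 × sin 30° = 1.320 × 0.5000 = 0.6600.
D_min = 2·arcsin(0.6600) − 60° = 2 × 41.300° − 60° = 22.600°.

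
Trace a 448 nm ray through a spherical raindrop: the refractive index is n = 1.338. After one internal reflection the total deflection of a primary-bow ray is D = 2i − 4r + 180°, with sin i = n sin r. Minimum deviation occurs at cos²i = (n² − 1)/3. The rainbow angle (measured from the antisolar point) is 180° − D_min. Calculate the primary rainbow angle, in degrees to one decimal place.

cos²i = (1.79024 − 1)/3 = 0.26341; i = arccos(0.51324) = 59.120°.
sin r = sin 59.120°/1.338 = 0.64144; r = 39.899°.
D_min = 2·59.120° − 4·39.899° + 180° = 138.643°.
Rainbow angle = 180° − D_min = 41.357°.

41.4°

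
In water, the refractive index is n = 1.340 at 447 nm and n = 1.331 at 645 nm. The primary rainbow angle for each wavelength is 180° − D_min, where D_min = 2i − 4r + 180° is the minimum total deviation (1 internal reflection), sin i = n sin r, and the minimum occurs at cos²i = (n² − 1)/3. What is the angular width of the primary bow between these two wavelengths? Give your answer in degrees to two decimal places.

1.30°

At 447 nm (n = 1.340): cos²i = 0.26520 → i = 59.004°, r = 39.770°, D_min = 138.929°, rainbow angle = 41.071°.
At 645 nm (n = 1.331): cos²i = 0.25719 → i = 59.527°, r = 40.356°, D_min = 137.630°, rainbow angle = 42.370°.
Angular width = |41.071° − 42.370°| = 1.299°.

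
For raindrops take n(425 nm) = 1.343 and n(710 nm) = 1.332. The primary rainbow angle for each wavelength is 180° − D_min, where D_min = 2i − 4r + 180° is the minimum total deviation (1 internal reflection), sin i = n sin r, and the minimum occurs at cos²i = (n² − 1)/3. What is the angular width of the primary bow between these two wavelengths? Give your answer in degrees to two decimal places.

1.58°

At 425 nm (n = 1.343): cos²i = 0.26788 → i = 58.830°, r = 39.577°, D_min = 139.354°, rainbow angle = 40.646°.
At 710 nm (n = 1.332): cos²i = 0.25807 → i = 59.469°, r = 40.290°, D_min = 137.776°, rainbow angle = 42.224°.
Angular width = |40.646° − 42.224°| = 1.578°.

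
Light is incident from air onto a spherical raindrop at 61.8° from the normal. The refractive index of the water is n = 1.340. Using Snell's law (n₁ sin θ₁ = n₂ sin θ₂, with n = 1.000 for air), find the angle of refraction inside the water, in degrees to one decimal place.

41.1°

Snell: sin θ_r = sin θ_i / n = sin 61.8° / 1.340 = 0.8813 / 1.340 = 0.6577.
θ_r = arcsin(0.6577) = 41.12°.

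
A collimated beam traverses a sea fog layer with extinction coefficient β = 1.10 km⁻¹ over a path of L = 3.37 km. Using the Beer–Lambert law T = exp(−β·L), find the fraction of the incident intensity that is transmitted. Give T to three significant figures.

0.0246

τ = β·L = 1.10 × 3.37 = 3.7070.
T = exp(−3.7070) = 0.0246.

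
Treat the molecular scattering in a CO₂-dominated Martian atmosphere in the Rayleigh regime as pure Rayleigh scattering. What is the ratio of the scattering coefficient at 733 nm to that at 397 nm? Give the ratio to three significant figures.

Rayleigh scattering ∝ λ⁻⁴, so the ratio of coefficients is the inverse fourth power of the wavelength ratio.
σ(733)/σ(397) = (397/733)⁴ = (0.5416)⁴ = 0.08605.

0.0860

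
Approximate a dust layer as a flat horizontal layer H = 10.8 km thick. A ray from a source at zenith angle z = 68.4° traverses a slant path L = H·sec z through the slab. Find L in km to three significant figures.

sec z = 1/cos 68.4° = 2.7165.
L = 10.8 × 2.7165 = 29.338 km.

29.3 km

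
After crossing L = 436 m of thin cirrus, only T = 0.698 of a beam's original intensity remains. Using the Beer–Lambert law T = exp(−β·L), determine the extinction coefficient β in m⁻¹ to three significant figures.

Beer–Lambert: T = exp(−βL) ⇒ β = −ln(T)/L = −ln(0.698)/436 = 0.3595/436 = 0.0008246 m⁻¹.

0.000825 m⁻¹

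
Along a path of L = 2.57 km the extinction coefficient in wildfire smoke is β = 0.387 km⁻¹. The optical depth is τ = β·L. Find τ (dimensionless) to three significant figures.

τ = β·L = 0.387 × 2.57 = 0.9946.

0.995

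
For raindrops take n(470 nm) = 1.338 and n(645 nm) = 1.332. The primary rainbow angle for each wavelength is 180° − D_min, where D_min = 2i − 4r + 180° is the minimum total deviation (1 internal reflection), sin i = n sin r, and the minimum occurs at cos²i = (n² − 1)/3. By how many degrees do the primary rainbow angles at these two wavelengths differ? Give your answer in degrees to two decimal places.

At 470 nm (n = 1.338): cos²i = 0.26341 → i = 59.120°, r = 39.899°, D_min = 138.643°, rainbow angle = 41.357°.
At 645 nm (n = 1.332): cos²i = 0.25807 → i = 59.469°, r = 40.290°, D_min = 137.776°, rainbow angle = 42.224°.
Angular width = |41.357° − 42.224°| = 0.867°.

0.87°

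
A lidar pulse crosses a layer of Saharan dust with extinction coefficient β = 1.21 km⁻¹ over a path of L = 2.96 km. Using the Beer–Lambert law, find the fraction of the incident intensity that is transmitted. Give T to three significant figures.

0.0278

τ = β·L = 1.21 × 2.96 = 3.5816.
T = exp(−3.5816) = 0.0278.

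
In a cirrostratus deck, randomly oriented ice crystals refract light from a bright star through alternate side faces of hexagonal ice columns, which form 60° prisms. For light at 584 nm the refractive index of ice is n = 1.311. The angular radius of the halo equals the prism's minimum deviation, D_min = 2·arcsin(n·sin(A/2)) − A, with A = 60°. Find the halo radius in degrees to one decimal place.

n·sin(A/2) = 1.311 × sin 30° = 1.311 × 0.5000 = 0.6555.
D_min = 2·arcsin(0.6555) − 60° = 2 × 40.958° − 60° = 21.915°.

21.9°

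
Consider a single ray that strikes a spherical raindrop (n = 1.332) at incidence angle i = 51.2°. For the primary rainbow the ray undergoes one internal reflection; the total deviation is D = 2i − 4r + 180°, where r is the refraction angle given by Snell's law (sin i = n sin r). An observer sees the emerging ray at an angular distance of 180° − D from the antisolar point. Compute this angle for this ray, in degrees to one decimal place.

40.8°

sin r = sin 51.2° / 1.332 = 0.7793/1.332 = 0.5851; r = 35.81°.
D = 2·51.2° − 4·35.81° + 180° = 102.40° − 143.24° + 180° = 139.16°.
Angle from antisolar point = 180° − D = 40.84°.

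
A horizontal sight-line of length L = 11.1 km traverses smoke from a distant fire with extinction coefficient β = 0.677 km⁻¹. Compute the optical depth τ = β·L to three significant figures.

7.51

τ = β·L = 0.677 × 11.1 = 7.5147.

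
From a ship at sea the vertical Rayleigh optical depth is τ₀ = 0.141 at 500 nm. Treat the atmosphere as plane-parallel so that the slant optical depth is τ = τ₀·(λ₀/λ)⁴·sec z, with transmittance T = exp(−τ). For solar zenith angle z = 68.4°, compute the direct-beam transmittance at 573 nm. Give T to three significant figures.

sec 68.4° = 2.7165.
τ = 0.141 × (500/573)⁴ × 2.7165 = 0.141 × 0.5798 × 2.7165 = 0.2221.
T = exp(−0.2221) = 0.8009.

0.801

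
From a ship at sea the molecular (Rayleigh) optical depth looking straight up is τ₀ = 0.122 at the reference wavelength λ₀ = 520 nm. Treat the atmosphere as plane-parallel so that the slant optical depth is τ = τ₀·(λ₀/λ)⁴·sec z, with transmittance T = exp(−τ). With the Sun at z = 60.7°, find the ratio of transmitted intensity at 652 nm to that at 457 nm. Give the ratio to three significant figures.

1.37

Airmass: sec 60.7° = 2.0434.
τ(652 nm) = 0.122 × (520/652)⁴ × 2.0434 = 0.122 × 0.4046 × 2.0434 = 0.1009.
τ(457 nm) = 0.122 × (520/457)⁴ × 2.0434 = 0.122 × 1.6763 × 2.0434 = 0.4179.
T(652)/T(457) = exp(τ_B − τ_A) = exp(0.3170) = 1.3730.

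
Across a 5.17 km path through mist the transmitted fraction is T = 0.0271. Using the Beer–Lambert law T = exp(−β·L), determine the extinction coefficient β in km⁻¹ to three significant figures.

Beer–Lambert: T = exp(−βL) ⇒ β = −ln(T)/L = −ln(0.0271)/5.17 = 3.6082/5.17 = 0.6979 km⁻¹.

0.698 km⁻¹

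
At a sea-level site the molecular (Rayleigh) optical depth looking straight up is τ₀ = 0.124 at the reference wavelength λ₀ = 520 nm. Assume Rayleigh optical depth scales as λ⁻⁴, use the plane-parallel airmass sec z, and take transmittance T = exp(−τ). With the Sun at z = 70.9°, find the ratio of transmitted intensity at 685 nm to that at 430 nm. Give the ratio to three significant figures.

1.98

Airmass: sec 70.9° = 3.0561.
τ(685 nm) = 0.124 × (520/685)⁴ × 3.0561 = 0.124 × 0.3321 × 3.0561 = 0.1258.
τ(430 nm) = 0.124 × (520/430)⁴ × 3.0561 = 0.124 × 2.1386 × 3.0561 = 0.8104.
T(685)/T(430) = exp(τ_B − τ_A) = exp(0.6846) = 1.9830.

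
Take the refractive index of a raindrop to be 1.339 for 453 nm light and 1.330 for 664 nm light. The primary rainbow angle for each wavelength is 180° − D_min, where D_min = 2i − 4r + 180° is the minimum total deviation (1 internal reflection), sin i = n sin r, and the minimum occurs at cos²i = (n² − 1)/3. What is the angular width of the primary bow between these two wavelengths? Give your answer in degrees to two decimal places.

1.30°

At 453 nm (n = 1.339): cos²i = 0.26431 → i = 59.062°, r = 39.834°, D_min = 138.786°, rainbow angle = 41.214°.
At 664 nm (n = 1.330): cos²i = 0.25630 → i = 59.585°, r = 40.422°, D_min = 137.484°, rainbow angle = 42.516°.
Angular width = |41.214° − 42.516°| = 1.303°.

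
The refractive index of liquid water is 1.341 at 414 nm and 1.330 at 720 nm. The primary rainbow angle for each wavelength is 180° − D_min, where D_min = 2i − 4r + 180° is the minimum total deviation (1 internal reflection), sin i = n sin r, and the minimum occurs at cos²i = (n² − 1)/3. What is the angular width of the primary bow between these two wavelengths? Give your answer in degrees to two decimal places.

At 414 nm (n = 1.341): cos²i = 0.26609 → i = 58.946°, r = 39.705°, D_min = 139.071°, rainbow angle = 40.929°.
At 720 nm (n = 1.330): cos²i = 0.25630 → i = 59.585°, r = 40.422°, D_min = 137.484°, rainbow angle = 42.516°.
Angular width = |40.929° − 42.516°| = 1.588°.

1.59°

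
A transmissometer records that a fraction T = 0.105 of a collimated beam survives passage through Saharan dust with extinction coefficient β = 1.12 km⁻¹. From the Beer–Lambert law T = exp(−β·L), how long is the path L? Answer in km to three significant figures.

Beer–Lambert: T = exp(−βL) ⇒ L = −ln(T)/β = −ln(0.105)/1.12 = 2.2538/1.12 = 2.012 km.

2.01 km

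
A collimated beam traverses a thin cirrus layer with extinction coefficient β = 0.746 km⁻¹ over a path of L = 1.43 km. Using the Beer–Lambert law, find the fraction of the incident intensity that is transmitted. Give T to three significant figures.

0.344

τ = β·L = 0.746 × 1.43 = 1.0668.
T = exp(−1.0668) = 0.3441.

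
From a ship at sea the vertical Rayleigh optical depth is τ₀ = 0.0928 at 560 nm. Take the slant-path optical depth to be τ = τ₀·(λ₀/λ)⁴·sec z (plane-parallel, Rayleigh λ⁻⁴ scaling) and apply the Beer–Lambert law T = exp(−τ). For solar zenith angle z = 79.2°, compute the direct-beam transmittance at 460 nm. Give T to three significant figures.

sec 79.2° = 5.3367.
τ = 0.0928 × (560/460)⁴ × 5.3367 = 0.0928 × 2.1964 × 5.3367 = 1.0878.
T = exp(−1.0878) = 0.3370.

0.337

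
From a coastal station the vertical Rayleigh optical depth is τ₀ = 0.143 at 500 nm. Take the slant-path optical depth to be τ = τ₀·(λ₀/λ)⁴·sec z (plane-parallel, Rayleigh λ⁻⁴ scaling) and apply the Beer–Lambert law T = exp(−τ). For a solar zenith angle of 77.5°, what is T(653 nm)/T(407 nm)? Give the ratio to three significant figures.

3.59

Airmass: sec 77.5° = 4.6202.
τ(653 nm) = 0.143 × (500/653)⁴ × 4.6202 = 0.143 × 0.3437 × 4.6202 = 0.2271.
τ(407 nm) = 0.143 × (500/407)⁴ × 4.6202 = 0.143 × 2.2777 × 4.6202 = 1.5049.
T(653)/T(407) = exp(τ_B − τ_A) = exp(1.2778) = 3.5886.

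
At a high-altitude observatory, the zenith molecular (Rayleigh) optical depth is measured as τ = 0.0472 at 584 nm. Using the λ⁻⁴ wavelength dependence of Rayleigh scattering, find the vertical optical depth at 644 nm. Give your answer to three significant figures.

τ(644 nm) = τ(584 nm) × (584/644)⁴ = 0.0472 × (0.9068)⁴ = 0.0472 × 0.6763 = 0.0319.

0.0319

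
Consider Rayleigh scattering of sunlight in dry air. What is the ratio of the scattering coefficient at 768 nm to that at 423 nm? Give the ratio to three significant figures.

Rayleigh scattering ∝ λ⁻⁴, so the ratio of coefficients is the inverse fourth power of the wavelength ratio.
σ(768)/σ(423) = (423/768)⁴ = (0.5508)⁴ = 0.09203.

0.0920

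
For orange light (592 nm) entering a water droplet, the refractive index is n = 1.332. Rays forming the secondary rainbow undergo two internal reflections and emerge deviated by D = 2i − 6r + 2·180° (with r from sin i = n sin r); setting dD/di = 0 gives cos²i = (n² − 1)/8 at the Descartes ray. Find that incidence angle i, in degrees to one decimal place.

cos²i = (1.332² − 1)/8 = (1.77422 − 1)/8 = 0.09678.
cos i = 0.31109, so i = 71.875°.

71.9°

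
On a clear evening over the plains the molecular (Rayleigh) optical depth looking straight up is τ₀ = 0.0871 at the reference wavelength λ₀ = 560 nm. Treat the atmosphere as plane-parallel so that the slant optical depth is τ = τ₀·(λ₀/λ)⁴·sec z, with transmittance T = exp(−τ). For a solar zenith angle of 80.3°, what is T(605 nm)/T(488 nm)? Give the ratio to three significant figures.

Airmass: sec 80.3° = 5.9351.
τ(605 nm) = 0.0871 × (560/605)⁴ × 5.9351 = 0.0871 × 0.7341 × 5.9351 = 0.3795.
τ(488 nm) = 0.0871 × (560/488)⁴ × 5.9351 = 0.0871 × 1.7341 × 5.9351 = 0.8964.
T(605)/T(488) = exp(τ_B − τ_A) = exp(0.5170) = 1.6769.

1.68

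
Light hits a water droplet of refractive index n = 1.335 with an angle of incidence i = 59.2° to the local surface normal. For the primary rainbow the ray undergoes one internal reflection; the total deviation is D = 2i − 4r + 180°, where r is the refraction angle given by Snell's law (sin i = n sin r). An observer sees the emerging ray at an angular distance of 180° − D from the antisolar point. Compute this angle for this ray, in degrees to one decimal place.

41.8°

sin r = sin 59.2° / 1.335 = 0.8590/1.335 = 0.6434; r = 40.05°.
D = 2·59.2° − 4·40.05° + 180° = 118.40° − 160.19° + 180° = 138.21°.
Angle from antisolar point = 180° − D = 41.79°.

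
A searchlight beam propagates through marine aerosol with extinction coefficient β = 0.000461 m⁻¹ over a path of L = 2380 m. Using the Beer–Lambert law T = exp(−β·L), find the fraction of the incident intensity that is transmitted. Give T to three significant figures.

0.334

τ = β·L = 0.000461 × 2380 = 1.0972.
T = exp(−1.0972) = 0.3338.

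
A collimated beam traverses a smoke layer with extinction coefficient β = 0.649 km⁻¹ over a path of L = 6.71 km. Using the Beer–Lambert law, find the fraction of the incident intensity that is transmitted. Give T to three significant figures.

τ = β·L = 0.649 × 6.71 = 4.3548.
T = exp(−4.3548) = 0.0128.

0.0128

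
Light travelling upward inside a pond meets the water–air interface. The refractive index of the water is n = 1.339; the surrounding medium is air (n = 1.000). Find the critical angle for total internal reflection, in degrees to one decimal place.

48.3°

sin θ_c = n_air / n = 1.000 / 1.339 = 0.7468.
θ_c = arcsin(0.7468) = 48.32°.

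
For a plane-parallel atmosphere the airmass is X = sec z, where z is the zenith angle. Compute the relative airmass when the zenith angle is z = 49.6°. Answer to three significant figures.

1.54

X = sec z = 1/cos 49.6° = 1/0.6481 = 1.5429.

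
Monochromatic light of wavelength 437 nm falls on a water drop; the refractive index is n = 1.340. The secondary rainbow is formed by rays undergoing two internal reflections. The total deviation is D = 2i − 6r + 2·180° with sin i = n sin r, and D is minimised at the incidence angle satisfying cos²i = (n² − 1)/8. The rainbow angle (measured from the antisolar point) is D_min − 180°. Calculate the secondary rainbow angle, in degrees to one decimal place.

cos²i = (1.79560 − 1)/8 = 0.09945; i = arccos(0.31536) = 71.618°.
sin r = sin 71.618°/1.340 = 0.70819; r = 45.088°.
D_min = 2·71.618° − 6·45.088° + 360° = 232.709°.
Rainbow angle = D_min − 180° = 52.709°.

52.7°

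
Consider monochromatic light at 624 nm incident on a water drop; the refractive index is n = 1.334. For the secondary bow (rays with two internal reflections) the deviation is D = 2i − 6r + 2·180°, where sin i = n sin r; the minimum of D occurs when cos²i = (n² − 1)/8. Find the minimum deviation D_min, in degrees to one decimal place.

231.2°

cos²i = (1.77956 − 1)/8 = 0.09744; i = arccos(0.31216) = 71.810°.
sin r = sin 71.810°/1.334 = 0.71217; r = 45.411°.
D_min = 2·71.810° − 6·45.411° + 360° = 231.153°.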